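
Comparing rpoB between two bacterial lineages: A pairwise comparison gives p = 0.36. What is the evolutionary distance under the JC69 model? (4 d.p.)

d = −(3/4) ln(1 − 4p/3) = −0.75 ln(1 − 0.48) = −0.75 ln(0.52)
  = −0.75 × (-0.653926) = 0.490445 substitutions/site.

0.4904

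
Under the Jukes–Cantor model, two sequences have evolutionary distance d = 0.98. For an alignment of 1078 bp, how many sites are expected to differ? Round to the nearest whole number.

590

Invert JC69: p = (3/4)(1 − e^(−4d/3)) = 0.75 × (1 − e^(-1.306667)) = 0.75 × (1 − 0.270721) = 0.546959.
Expected differing sites = pL ≈ 0.546959 × 1078 = 589.621802 ≈ 590.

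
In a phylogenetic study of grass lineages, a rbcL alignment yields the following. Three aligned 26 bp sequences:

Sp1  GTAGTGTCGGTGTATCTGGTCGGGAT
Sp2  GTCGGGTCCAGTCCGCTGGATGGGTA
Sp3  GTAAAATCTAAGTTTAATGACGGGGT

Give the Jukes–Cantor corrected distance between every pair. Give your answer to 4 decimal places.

d(Sp1,Sp2) = 0.8240, d(Sp1,Sp3) = 0.7166, d(Sp2,Sp3) = 1.2882

Sp1–Sp2: 13/26 sites differ → p = 0.5, d = −0.75 ln(1 − 0.666667) = 0.823960 ≈ 0.8240.
Sp1–Sp3: 12/26 sites differ → p ≈ 0.461538, d = −0.75 ln(1 − 0.615384) = 0.716632 ≈ 0.7166.
Sp2–Sp3: 16/26 sites differ → p ≈ 0.615385, d = −0.75 ln(1 − 0.820513) = 1.288239 ≈ 1.2882.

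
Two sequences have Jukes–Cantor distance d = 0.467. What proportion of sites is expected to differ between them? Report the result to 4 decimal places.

0.3476

p = (3/4)(1 − e^(−4d/3)) = 0.75 × (1 − e^(-0.622667)) = 0.75 × (1 − 0.536512) = 0.347616.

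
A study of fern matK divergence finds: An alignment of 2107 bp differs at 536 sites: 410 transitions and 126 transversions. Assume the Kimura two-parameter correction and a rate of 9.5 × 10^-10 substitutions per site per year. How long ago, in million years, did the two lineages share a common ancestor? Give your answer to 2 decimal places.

P = 410/2107 ≈ 0.194589 and Q = 126/2107 ≈ 0.059801.
Under the Kimura two-parameter model, d = −½ ln(1 − 2P − Q) − ¼ ln(1 − 2Q).
1 − 2P − Q = 0.551021, giving −½ ln(0.551021) = 0.297991.
1 − 2Q = 0.880398, giving −¼ ln(0.880398) = 0.031845.
d = 0.297991 + 0.031845 = 0.329836.
Under a molecular clock d = 2μt, so t = d/(2μ) = 0.329836 / (2 × 9.5 × 10^-10) = 173.60 million years.

173.60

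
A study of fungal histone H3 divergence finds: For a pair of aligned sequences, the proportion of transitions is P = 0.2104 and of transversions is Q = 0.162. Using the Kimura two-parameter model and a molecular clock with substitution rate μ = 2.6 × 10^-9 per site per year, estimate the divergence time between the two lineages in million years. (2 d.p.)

102.88

Under the Kimura two-parameter model, d = −½ ln(1 − 2P − Q) − ¼ ln(1 − 2Q).
1 − 2P − Q = 0.4172, giving −½ ln(0.4172) = 0.437095.
1 − 2Q = 0.676, giving −¼ ln(0.676) = 0.097891.
d = 0.437095 + 0.097891 = 0.534986.
Under a molecular clock d = 2μt, so t = d/(2μ) = 0.534986 / (2 × 2.6 × 10^-9) = 102.88 million years.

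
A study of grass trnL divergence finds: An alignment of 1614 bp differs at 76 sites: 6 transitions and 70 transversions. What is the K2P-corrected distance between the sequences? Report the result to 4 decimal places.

P = 6/1614 ≈ 0.003717 and Q = 70/1614 ≈ 0.043371.
Under the Kimura two-parameter model, d = −½ ln(1 − 2P − Q) − ¼ ln(1 − 2Q).
1 − 2P − Q = 0.949195, giving −½ ln(0.949195) = 0.026071.
1 − 2Q = 0.913258, giving −¼ ln(0.913258) = 0.022684.
d = 0.026071 + 0.022684 = 0.048755.

0.0488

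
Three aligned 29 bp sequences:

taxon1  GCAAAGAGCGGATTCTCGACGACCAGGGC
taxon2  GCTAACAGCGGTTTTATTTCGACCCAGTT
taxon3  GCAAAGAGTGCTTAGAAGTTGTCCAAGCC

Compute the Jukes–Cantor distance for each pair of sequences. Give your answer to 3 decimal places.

d(taxon1,taxon2) = 0.602, d(taxon1,taxon3) = 0.602, d(taxon2,taxon3) = 0.683

taxon1–taxon2: 12/29 sites differ → p ≈ 0.413793, d = −0.75 ln(1 − 0.551724) = 0.601760 ≈ 0.602.
taxon1–taxon3: 12/29 sites differ → p ≈ 0.413793, d = −0.75 ln(1 − 0.551724) = 0.601760 ≈ 0.602.
taxon2–taxon3: 13/29 sites differ → p ≈ 0.448276, d = −0.75 ln(1 − 0.597701) = 0.682920 ≈ 0.683.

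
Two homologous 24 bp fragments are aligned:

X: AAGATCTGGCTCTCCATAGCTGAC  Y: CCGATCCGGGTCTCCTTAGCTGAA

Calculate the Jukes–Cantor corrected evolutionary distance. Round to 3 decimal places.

0.304

The sequences differ at 6 of 24 sites (1, 2, 7, 10, 16, 24), so p = 6/24 = 0.25.
d = −(3/4) ln(1 − 4p/3) = −0.75 ln(1 − 0.333333) = −0.75 ln(0.666667)
  = −0.75 × (-0.405465) = 0.304099 substitutions/site.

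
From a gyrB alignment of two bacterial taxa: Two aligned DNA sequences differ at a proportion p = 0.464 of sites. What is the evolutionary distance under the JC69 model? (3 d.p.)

d = −(3/4) ln(1 − 4p/3) = −0.75 ln(1 − 0.618667) = −0.75 ln(0.381333)
  = −0.75 × (-0.964082) = 0.723062 substitutions/site.

0.723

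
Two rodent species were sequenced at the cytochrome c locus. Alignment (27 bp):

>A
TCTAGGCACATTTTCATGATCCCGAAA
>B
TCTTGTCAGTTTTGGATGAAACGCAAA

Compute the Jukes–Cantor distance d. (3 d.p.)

0.511

The sequences differ at 10 of 27 sites (4, 6, 9, 10, 14, 15, 20, 21, 23, 24), so p = 10/27 ≈ 0.37037.
d = −(3/4) ln(1 − 4p/3) = −0.75 ln(1 − 0.493827) = −0.75 ln(0.506173)
  = −0.75 × (-0.680877) = 0.510658 substitutions/site.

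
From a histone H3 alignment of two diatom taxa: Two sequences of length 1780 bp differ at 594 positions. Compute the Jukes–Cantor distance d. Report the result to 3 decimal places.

p = 594/1780 ≈ 0.333708.
d = −(3/4) ln(1 − 4p/3) = −0.75 ln(1 − 0.444944) = −0.75 ln(0.555056)
  = −0.75 × (-0.588686) = 0.441515 substitutions/site.

0.442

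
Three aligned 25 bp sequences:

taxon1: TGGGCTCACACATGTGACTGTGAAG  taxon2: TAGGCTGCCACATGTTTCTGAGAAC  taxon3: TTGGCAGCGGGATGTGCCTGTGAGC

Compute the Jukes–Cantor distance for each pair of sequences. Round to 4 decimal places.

d(taxon1,taxon2) = 0.3505, d(taxon1,taxon3) = 0.5716, d(taxon2,taxon3) = 0.4904

taxon1–taxon2: 7/25 sites differ → p = 0.28, d = −0.75 ln(1 − 0.373333) = 0.350505 ≈ 0.3505.
taxon1–taxon3: 10/25 sites differ → p = 0.4, d = −0.75 ln(1 − 0.533333) = 0.571605 ≈ 0.5716.
taxon2–taxon3: 9/25 sites differ → p = 0.36, d = −0.75 ln(1 − 0.48) = 0.490445 ≈ 0.4904.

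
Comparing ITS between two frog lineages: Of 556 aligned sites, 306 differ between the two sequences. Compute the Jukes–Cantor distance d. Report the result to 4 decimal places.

0.9927

p = 306/556 ≈ 0.55036.
d = −(3/4) ln(1 − 4p/3) = −0.75 ln(1 − 0.733813) = −0.75 ln(0.266187)
  = −0.75 × (-1.323556) = 0.992667 substitutions/site.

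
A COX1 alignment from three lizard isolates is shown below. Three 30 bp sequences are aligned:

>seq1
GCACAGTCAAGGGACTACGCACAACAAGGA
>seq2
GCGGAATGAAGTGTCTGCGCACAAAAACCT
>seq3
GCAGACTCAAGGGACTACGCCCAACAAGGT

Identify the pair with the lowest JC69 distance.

seq1–seq2: 11/30 differ, p = 0.367, d = 0.503.
seq1–seq3: 4/30 differ, p = 0.133, d = 0.147.
seq2–seq3: 10/30 differ, p = 0.333, d = 0.441.
The smallest distance is between seq1 and seq3.

seq1 and seq3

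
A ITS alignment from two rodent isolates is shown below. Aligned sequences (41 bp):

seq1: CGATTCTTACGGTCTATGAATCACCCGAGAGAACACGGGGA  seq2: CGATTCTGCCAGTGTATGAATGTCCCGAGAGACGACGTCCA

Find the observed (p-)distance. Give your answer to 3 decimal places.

The sequences differ at 11 of 41 positions.
p = 11/41 = 0.268292… ≈ 0.268 (to 3 d.p.).

0.268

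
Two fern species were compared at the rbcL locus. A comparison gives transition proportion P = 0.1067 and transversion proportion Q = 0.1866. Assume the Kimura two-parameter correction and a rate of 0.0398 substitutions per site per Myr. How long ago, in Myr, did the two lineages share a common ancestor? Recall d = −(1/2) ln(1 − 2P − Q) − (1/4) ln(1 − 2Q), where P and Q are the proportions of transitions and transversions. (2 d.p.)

Under the Kimura two-parameter model, d = −½ ln(1 − 2P − Q) − ¼ ln(1 − 2Q).
1 − 2P − Q = 0.6, giving −½ ln(0.6) = 0.255413.
1 − 2Q = 0.6268, giving −¼ ln(0.6268) = 0.116782.
d = 0.255413 + 0.116782 = 0.372195.
Under a molecular clock d = 2μt, so t = d/(2μ) = 0.372195 / (2 × 0.0398) = 4.68 Myr.

4.68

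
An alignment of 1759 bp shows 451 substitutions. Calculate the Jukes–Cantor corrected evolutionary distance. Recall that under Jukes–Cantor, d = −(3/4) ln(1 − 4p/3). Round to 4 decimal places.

0.3138

p = 451/1759 ≈ 0.256396.
d = −(3/4) ln(1 − 4p/3) = −0.75 ln(1 − 0.341861) = −0.75 ln(0.658139)
  = −0.75 × (-0.418339) = 0.313754 substitutions/site.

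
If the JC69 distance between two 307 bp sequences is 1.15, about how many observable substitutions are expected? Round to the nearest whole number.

Invert JC69: p = (3/4)(1 − e^(−4d/3)) = 0.75 × (1 − e^(-1.533333)) = 0.75 × (1 − 0.215815) = 0.588139.
Expected differing sites = pL ≈ 0.588139 × 307 = 180.558673 ≈ 181.

181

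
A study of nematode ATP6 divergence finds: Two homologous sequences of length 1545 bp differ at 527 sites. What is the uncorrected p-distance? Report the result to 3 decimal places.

p = 527/1545 = 0.341100… ≈ 0.341 (to 3 d.p.).

0.341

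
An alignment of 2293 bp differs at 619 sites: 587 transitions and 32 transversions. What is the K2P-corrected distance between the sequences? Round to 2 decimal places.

P = 587/2293 ≈ 0.255997 and Q = 32/2293 ≈ 0.013956.
Under the Kimura two-parameter model, d = −½ ln(1 − 2P − Q) − ¼ ln(1 − 2Q).
1 − 2P − Q = 0.47405, giving −½ ln(0.47405) = 0.373221.
1 − 2Q = 0.972088, giving −¼ ln(0.972088) = 0.007077.
d = 0.373221 + 0.007077 = 0.380298.

0.38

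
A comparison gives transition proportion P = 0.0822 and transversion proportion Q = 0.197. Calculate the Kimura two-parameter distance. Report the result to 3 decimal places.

0.349

Under the Kimura two-parameter model, d = −½ ln(1 − 2P − Q) − ¼ ln(1 − 2Q).
1 − 2P − Q = 0.6386, giving −½ ln(0.6386) = 0.224238.
1 − 2Q = 0.606, giving −¼ ln(0.606) = 0.125219.
d = 0.224238 + 0.125219 = 0.349457.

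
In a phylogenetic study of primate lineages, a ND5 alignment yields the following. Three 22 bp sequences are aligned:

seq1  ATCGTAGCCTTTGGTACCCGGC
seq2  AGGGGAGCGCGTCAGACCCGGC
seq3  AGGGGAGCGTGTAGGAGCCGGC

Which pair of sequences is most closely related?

seq1–seq2: 9/22 differ, p = 0.409, d = 0.591.
seq1–seq3: 8/22 differ, p = 0.364, d = 0.497.
seq2–seq3: 4/22 differ, p = 0.182, d = 0.208.
The smallest distance is between seq2 and seq3.

seq2 and seq3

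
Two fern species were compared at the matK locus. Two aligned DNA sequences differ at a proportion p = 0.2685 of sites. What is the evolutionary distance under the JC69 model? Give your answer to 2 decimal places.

d = −(3/4) ln(1 − 4p/3) = −0.75 ln(1 − 0.358) = −0.75 ln(0.642)
  = −0.75 × (-0.443167) = 0.332375 substitutions/site.

0.33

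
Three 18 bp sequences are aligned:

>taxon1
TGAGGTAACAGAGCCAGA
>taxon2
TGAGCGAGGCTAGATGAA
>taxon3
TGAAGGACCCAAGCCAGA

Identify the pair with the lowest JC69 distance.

taxon1–taxon2: 10/18 differ, p = 0.556, d = 1.012.
taxon1–taxon3: 5/18 differ, p = 0.278, d = 0.347.
taxon2–taxon3: 9/18 differ, p = 0.500, d = 0.824.
The smallest distance is between taxon1 and taxon3.

taxon1 and taxon3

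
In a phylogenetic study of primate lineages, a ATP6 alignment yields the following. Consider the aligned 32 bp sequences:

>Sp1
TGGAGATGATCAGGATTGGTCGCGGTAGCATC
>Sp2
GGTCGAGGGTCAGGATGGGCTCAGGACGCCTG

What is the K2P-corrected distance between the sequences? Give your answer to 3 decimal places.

Of 32 sites, 3 differences are transitions and 11 are transversions, so P = 3/32 = 0.09375 and Q = 11/32 = 0.34375.
Under the Kimura two-parameter model, d = −½ ln(1 − 2P − Q) − ¼ ln(1 − 2Q).
1 − 2P − Q = 0.46875, giving −½ ln(0.46875) = 0.378843.
1 − 2Q = 0.3125, giving −¼ ln(0.3125) = 0.290788.
d = 0.378843 + 0.290788 = 0.669631.

0.670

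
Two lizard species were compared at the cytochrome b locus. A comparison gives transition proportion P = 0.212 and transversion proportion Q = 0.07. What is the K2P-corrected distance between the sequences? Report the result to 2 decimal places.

Under the Kimura two-parameter model, d = −½ ln(1 − 2P − Q) − ¼ ln(1 − 2Q).
1 − 2P − Q = 0.506, giving −½ ln(0.506) = 0.340609.
1 − 2Q = 0.86, giving −¼ ln(0.86) = 0.037706.
d = 0.340609 + 0.037706 = 0.378315.

0.38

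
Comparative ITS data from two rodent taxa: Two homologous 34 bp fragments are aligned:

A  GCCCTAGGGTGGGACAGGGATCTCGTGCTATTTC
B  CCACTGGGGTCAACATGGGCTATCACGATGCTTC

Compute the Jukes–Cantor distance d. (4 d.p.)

0.7405

The sequences differ at 16 of 34 sites, so p = 16/34 ≈ 0.470588.
d = −(3/4) ln(1 − 4p/3) = −0.75 ln(1 − 0.627451) = −0.75 ln(0.372549)
  = −0.75 × (-0.987387) = 0.740540 substitutions/site.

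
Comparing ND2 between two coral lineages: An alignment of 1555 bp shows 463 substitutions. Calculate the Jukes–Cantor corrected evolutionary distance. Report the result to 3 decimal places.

0.379

p = 463/1555 ≈ 0.297749.
d = −(3/4) ln(1 − 4p/3) = −0.75 ln(1 − 0.396999) = −0.75 ln(0.603001)
  = −0.75 × (-0.505836) = 0.379377 substitutions/site.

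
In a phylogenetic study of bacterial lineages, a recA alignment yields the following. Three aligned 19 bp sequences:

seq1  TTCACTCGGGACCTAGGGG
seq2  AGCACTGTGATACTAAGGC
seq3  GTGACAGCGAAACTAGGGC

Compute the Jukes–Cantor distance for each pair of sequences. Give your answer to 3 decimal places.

seq1–seq2: 9/19 sites differ → p ≈ 0.473684, d = −0.75 ln(1 − 0.631579) = 0.748897 ≈ 0.749.
seq1–seq3: 8/19 sites differ → p ≈ 0.421053, d = −0.75 ln(1 − 0.561404) = 0.618132 ≈ 0.618.
seq2–seq3: 7/19 sites differ → p ≈ 0.368421, d = −0.75 ln(1 − 0.491228) = 0.506816 ≈ 0.507.

d(seq1,seq2) = 0.749, d(seq1,seq3) = 0.618, d(seq2,seq3) = 0.507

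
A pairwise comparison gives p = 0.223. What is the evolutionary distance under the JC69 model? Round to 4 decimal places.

0.2647

d = −(3/4) ln(1 − 4p/3) = −0.75 ln(1 − 0.297333) = −0.75 ln(0.702667)
  = −0.75 × (-0.352872) = 0.264654 substitutions/site.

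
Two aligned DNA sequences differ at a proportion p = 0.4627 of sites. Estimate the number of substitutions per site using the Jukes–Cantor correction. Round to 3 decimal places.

d = −(3/4) ln(1 − 4p/3) = −0.75 ln(1 − 0.616933) = −0.75 ln(0.383067)
  = −0.75 × (-0.959545) = 0.719659 substitutions/site.

0.720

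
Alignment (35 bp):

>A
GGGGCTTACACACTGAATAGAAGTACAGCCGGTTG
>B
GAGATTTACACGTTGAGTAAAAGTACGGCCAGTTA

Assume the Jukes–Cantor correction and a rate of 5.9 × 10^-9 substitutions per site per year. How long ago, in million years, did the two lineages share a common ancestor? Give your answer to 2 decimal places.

The sequences differ at 10 of 35 sites (2, 4, 5, 12, 13, 17, 20, 27, 31, 35), so p = 10/35 ≈ 0.285714.
d = −(3/4) ln(1 − 4p/3) = −0.75 ln(1 − 0.380952) = −0.75 ln(0.619048)
  = −0.75 × (-0.479572) = 0.359679 substitutions/site.
Under a molecular clock d = 2μt, so t = d/(2μ) = 0.359679 / (2 × 5.9 × 10^-9) = 30.48 million years.

30.48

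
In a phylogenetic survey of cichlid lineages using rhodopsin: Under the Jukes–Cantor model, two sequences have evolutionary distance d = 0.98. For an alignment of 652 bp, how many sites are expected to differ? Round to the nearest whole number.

Invert JC69: p = (3/4)(1 − e^(−4d/3)) = 0.75 × (1 − e^(-1.306667)) = 0.75 × (1 − 0.270721) = 0.546959.
Expected differing sites = pL ≈ 0.546959 × 652 = 356.617268 ≈ 357.

357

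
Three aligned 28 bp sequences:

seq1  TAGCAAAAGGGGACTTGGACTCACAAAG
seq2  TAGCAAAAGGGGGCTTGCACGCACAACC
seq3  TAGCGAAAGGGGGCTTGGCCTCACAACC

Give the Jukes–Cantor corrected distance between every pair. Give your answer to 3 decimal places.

d(seq1,seq2) = 0.204, d(seq1,seq3) = 0.204, d(seq2,seq3) = 0.158

seq1–seq2: 5/28 sites differ → p ≈ 0.178571, d = −0.75 ln(1 − 0.238095) = 0.203950 ≈ 0.204.
seq1–seq3: 5/28 sites differ → p ≈ 0.178571, d = −0.75 ln(1 − 0.238095) = 0.203950 ≈ 0.204.
seq2–seq3: 4/28 sites differ → p ≈ 0.142857, d = −0.75 ln(1 − 0.190476) = 0.158482 ≈ 0.158.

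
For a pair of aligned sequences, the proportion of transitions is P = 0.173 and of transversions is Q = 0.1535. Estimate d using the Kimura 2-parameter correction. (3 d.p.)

Under the Kimura two-parameter model, d = −½ ln(1 − 2P − Q) − ¼ ln(1 − 2Q).
1 − 2P − Q = 0.5005, giving −½ ln(0.5005) = 0.346074.
1 − 2Q = 0.693, giving −¼ ln(0.693) = 0.091681.
d = 0.346074 + 0.091681 = 0.437755.

0.438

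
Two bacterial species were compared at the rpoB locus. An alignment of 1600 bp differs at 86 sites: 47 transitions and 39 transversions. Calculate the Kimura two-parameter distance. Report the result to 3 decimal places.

0.056

P = 47/1600 = 0.029375 and Q = 39/1600 = 0.024375.
Under the Kimura two-parameter model, d = −½ ln(1 − 2P − Q) − ¼ ln(1 − 2Q).
1 − 2P − Q = 0.916875, giving −½ ln(0.916875) = 0.043392.
1 − 2Q = 0.95125, giving −¼ ln(0.95125) = 0.012495.
d = 0.043392 + 0.012495 = 0.055887.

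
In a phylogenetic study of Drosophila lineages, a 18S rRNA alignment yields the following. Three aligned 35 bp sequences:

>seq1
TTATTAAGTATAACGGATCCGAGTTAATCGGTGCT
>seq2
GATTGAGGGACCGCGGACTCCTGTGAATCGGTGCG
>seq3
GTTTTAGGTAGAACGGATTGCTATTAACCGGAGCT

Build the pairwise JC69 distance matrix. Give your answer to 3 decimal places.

seq1–seq2: 15/35 sites differ → p ≈ 0.428571, d = −0.75 ln(1 − 0.571428) = 0.635472 ≈ 0.635.
seq1–seq3: 11/35 sites differ → p ≈ 0.314286, d = −0.75 ln(1 − 0.419048) = 0.407315 ≈ 0.407.
seq2–seq3: 13/35 sites differ → p ≈ 0.371429, d = −0.75 ln(1 − 0.495239) = 0.512753 ≈ 0.513.

d(seq1,seq2) = 0.635, d(seq1,seq3) = 0.407, d(seq2,seq3) = 0.513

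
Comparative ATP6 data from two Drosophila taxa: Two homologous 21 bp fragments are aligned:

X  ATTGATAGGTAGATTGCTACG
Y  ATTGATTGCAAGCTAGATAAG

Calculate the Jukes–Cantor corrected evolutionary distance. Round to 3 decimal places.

The sequences differ at 7 of 21 sites (7, 9, 10, 13, 15, 17, 20), so p = 7/21 ≈ 0.333333.
d = −(3/4) ln(1 − 4p/3) = −0.75 ln(1 − 0.444444) = −0.75 ln(0.555556)
  = −0.75 × (-0.587786) = 0.440840 substitutions/site.

0.441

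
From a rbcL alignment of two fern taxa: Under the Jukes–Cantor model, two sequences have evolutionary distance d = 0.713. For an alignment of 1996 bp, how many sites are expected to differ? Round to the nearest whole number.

918

Invert JC69: p = (3/4)(1 − e^(−4d/3)) = 0.75 × (1 − e^(-0.950667)) = 0.75 × (1 − 0.386483) = 0.460138.
Expected differing sites = pL ≈ 0.460138 × 1996 = 918.435448 ≈ 918.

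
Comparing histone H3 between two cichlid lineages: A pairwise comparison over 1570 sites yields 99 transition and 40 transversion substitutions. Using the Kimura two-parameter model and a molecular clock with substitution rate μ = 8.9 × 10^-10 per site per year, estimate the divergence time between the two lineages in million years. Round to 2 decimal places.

P = 99/1570 ≈ 0.063057 and Q = 40/1570 ≈ 0.025478.
Under the Kimura two-parameter model, d = −½ ln(1 − 2P − Q) − ¼ ln(1 − 2Q).
1 − 2P − Q = 0.848408, giving −½ ln(0.848408) = 0.082197.
1 − 2Q = 0.949044, giving −¼ ln(0.949044) = 0.013075.
d = 0.082197 + 0.013075 = 0.095272.
Under a molecular clock d = 2μt, so t = d/(2μ) = 0.095272 / (2 × 8.9 × 10^-10) = 53.52 million years.

53.52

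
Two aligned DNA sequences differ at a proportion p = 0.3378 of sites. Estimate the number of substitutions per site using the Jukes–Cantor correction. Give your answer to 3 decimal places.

0.449

d = −(3/4) ln(1 − 4p/3) = −0.75 ln(1 − 0.4504) = −0.75 ln(0.5496)
  = −0.75 × (-0.598565) = 0.448924 substitutions/site.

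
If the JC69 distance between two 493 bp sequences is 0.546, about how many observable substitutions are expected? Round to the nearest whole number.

191

Invert JC69: p = (3/4)(1 − e^(−4d/3)) = 0.75 × (1 − e^(-0.728)) = 0.75 × (1 − 0.482874) = 0.387845.
Expected differing sites = pL ≈ 0.387845 × 493 = 191.207585 ≈ 191.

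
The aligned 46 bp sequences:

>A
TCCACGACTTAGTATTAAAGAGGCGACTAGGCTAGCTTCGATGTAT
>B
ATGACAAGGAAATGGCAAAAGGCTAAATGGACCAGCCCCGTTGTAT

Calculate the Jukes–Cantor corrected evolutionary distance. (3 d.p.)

0.824

The sequences differ at 23 of 46 sites, so p = 23/46 = 0.5.
d = −(3/4) ln(1 − 4p/3) = −0.75 ln(1 − 0.666667) = −0.75 ln(0.333333)
  = −0.75 × (-1.098613) = 0.823960 substitutions/site.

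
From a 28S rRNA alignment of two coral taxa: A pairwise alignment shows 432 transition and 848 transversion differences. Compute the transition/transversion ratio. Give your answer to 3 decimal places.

R = 432/848 = 0.509433… ≈ 0.509 (to 3 d.p.).

0.509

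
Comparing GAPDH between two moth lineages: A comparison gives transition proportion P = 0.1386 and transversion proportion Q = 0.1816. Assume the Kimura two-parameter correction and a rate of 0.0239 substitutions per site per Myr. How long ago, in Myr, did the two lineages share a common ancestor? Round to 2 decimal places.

8.78

Under the Kimura two-parameter model, d = −½ ln(1 − 2P − Q) − ¼ ln(1 − 2Q).
1 − 2P − Q = 0.5412, giving −½ ln(0.5412) = 0.306983.
1 − 2Q = 0.6368, giving −¼ ln(0.6368) = 0.112825.
d = 0.306983 + 0.112825 = 0.419808.
Under a molecular clock d = 2μt, so t = d/(2μ) = 0.419808 / (2 × 0.0239) = 8.78 Myr.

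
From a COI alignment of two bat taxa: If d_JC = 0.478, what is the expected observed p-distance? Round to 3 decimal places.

p = (3/4)(1 − e^(−4d/3)) = 0.75 × (1 − e^(-0.637333)) = 0.75 × (1 − 0.528701) = 0.353474.

0.353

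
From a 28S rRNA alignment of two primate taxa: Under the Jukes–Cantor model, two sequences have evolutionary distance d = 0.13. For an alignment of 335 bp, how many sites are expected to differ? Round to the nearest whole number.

Invert JC69: p = (3/4)(1 − e^(−4d/3)) = 0.75 × (1 − e^(-0.173333)) = 0.75 × (1 − 0.840858) = 0.119357.
Expected differing sites = pL ≈ 0.119357 × 335 = 39.984595 ≈ 40.

40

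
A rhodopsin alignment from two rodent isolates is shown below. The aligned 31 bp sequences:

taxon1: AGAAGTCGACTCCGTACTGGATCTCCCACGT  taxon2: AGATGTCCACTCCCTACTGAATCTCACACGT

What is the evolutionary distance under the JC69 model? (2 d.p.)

0.18

The sequences differ at 5 of 31 sites (4, 8, 14, 20, 26), so p = 5/31 ≈ 0.16129.
d = −(3/4) ln(1 − 4p/3) = −0.75 ln(1 − 0.215053) = −0.75 ln(0.784947)
  = −0.75 × (-0.242139) = 0.181604 substitutions/site.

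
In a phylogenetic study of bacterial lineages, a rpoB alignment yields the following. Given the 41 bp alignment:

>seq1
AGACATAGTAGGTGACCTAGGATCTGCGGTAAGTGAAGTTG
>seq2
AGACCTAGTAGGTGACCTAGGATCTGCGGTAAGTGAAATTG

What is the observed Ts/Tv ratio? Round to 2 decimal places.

Transitions are A↔G and C↔T; transversions are all other mismatches.
Transitions: 1. Transversions: 1.
R = 1/1 = 1.00.

1.00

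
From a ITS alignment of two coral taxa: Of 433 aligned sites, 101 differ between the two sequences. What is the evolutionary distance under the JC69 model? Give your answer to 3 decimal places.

p = 101/433 ≈ 0.233256.
d = −(3/4) ln(1 − 4p/3) = −0.75 ln(1 − 0.311008) = −0.75 ln(0.688992)
  = −0.75 × (-0.372526) = 0.279395 substitutions/site.

0.279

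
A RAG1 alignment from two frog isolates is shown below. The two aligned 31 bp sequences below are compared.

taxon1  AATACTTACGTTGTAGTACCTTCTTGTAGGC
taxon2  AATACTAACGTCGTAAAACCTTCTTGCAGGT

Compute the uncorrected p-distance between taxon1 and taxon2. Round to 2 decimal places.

The sequences differ at 6 of 31 positions (sites 7, 12, 16, 17, 27, 31).
p = 6/31 = 0.193548… ≈ 0.19 (to 2 d.p.).

0.19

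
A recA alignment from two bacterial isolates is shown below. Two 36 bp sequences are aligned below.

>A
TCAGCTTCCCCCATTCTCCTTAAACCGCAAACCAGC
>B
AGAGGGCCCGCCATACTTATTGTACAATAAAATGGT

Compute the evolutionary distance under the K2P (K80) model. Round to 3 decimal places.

0.843

Of 36 sites, 8 differences are transitions and 10 are transversions, so P = 8/36 ≈ 0.222222 and Q = 10/36 ≈ 0.277778.
Under the Kimura two-parameter model, d = −½ ln(1 − 2P − Q) − ¼ ln(1 − 2Q).
1 − 2P − Q = 0.277778, giving −½ ln(0.277778) = 0.640467.
1 − 2Q = 0.444444, giving −¼ ln(0.444444) = 0.202733.
d = 0.640467 + 0.202733 = 0.843200.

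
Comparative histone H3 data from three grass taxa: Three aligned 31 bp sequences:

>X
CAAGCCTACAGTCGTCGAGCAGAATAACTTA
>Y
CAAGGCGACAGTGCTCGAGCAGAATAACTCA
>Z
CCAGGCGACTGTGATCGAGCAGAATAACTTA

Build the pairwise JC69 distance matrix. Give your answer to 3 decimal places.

d(X,Y) = 0.182, d(X,Z) = 0.224, d(Y,Z) = 0.142

X–Y: 5/31 sites differ → p ≈ 0.16129, d = −0.75 ln(1 − 0.215053) = 0.181604 ≈ 0.182.
X–Z: 6/31 sites differ → p ≈ 0.193548, d = −0.75 ln(1 − 0.258064) = 0.223869 ≈ 0.224.
Y–Z: 4/31 sites differ → p ≈ 0.129032, d = −0.75 ln(1 − 0.172043) = 0.141596 ≈ 0.142.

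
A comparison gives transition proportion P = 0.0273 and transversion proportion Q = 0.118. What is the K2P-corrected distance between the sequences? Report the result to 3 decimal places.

0.162

Under the Kimura two-parameter model, d = −½ ln(1 − 2P − Q) − ¼ ln(1 − 2Q).
1 − 2P − Q = 0.8274, giving −½ ln(0.8274) = 0.094734.
1 − 2Q = 0.764, giving −¼ ln(0.764) = 0.067297.
d = 0.094734 + 0.067297 = 0.162031.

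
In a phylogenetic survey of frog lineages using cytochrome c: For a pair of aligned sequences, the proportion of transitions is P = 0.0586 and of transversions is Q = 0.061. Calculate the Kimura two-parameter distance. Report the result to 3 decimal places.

0.131

Under the Kimura two-parameter model, d = −½ ln(1 − 2P − Q) − ¼ ln(1 − 2Q).
1 − 2P − Q = 0.8218, giving −½ ln(0.8218) = 0.098129.
1 − 2Q = 0.878, giving −¼ ln(0.878) = 0.032527.
d = 0.098129 + 0.032527 = 0.130656.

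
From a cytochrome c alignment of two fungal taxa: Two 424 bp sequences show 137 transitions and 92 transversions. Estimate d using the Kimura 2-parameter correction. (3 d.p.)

P = 137/424 ≈ 0.323113 and Q = 92/424 ≈ 0.216981.
Under the Kimura two-parameter model, d = −½ ln(1 − 2P − Q) − ¼ ln(1 − 2Q).
1 − 2P − Q = 0.136793, giving −½ ln(0.136793) = 0.994643.
1 − 2Q = 0.566038, giving −¼ ln(0.566038) = 0.142274.
d = 0.994643 + 0.142274 = 1.136917.

1.137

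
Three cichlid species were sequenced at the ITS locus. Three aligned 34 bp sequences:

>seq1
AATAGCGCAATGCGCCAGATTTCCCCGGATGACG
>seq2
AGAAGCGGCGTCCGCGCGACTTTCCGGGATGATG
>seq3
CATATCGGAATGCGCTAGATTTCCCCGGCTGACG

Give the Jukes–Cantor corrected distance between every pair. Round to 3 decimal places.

d(seq1,seq2) = 0.477, d(seq1,seq3) = 0.164, d(seq2,seq3) = 0.597

seq1–seq2: 12/34 sites differ → p ≈ 0.352941, d = −0.75 ln(1 − 0.470588) = 0.476991 ≈ 0.477.
seq1–seq3: 5/34 sites differ → p ≈ 0.147059, d = −0.75 ln(1 − 0.196079) = 0.163691 ≈ 0.164.
seq2–seq3: 14/34 sites differ → p ≈ 0.411765, d = −0.75 ln(1 − 0.54902) = 0.597249 ≈ 0.597.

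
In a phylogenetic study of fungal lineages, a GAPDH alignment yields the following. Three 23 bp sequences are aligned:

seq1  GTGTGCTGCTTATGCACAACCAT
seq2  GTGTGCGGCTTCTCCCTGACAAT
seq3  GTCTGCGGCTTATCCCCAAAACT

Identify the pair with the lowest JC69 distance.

seq1–seq2: 7/23 differ, p = 0.304, d = 0.390.
seq1–seq3: 7/23 differ, p = 0.304, d = 0.390.
seq2–seq3: 6/23 differ, p = 0.261, d = 0.321.
The smallest distance is between seq2 and seq3.

seq2 and seq3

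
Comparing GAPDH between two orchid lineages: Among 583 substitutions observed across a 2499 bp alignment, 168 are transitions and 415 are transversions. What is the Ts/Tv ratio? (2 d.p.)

0.40

R = 168/415 = 0.404819… ≈ 0.40 (to 2 d.p.).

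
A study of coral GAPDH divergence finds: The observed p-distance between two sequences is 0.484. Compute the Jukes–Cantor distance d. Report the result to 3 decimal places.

d = −(3/4) ln(1 − 4p/3) = −0.75 ln(1 − 0.645333) = −0.75 ln(0.354667)
  = −0.75 × (-1.036576) = 0.777432 substitutions/site.

0.777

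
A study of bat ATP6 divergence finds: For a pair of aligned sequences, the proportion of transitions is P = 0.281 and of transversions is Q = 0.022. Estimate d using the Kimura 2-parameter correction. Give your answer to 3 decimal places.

Under the Kimura two-parameter model, d = −½ ln(1 − 2P − Q) − ¼ ln(1 − 2Q).
1 − 2P − Q = 0.416, giving −½ ln(0.416) = 0.438535.
1 − 2Q = 0.956, giving −¼ ln(0.956) = 0.011249.
d = 0.438535 + 0.011249 = 0.449784.

0.450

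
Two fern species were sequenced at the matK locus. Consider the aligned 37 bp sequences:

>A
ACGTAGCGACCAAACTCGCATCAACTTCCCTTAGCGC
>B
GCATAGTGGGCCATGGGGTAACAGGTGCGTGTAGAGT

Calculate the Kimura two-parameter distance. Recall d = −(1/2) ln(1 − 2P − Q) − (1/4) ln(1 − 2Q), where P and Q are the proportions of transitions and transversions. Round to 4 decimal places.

Of 37 sites, 8 differences are transitions and 12 are transversions, so P = 8/37 ≈ 0.216216 and Q = 12/37 ≈ 0.324324.
Under the Kimura two-parameter model, d = −½ ln(1 − 2P − Q) − ¼ ln(1 − 2Q).
1 − 2P − Q = 0.243244, giving −½ ln(0.243244) = 0.706845.
1 − 2Q = 0.351352, giving −¼ ln(0.351352) = 0.261492.
d = 0.706845 + 0.261492 = 0.968337.

0.9683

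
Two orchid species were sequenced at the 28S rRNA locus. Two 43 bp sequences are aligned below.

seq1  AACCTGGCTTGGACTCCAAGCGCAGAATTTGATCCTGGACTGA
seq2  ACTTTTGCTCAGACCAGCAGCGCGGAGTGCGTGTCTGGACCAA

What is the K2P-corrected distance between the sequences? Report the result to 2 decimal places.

0.71

Of 43 sites, 11 differences are transitions and 8 are transversions, so P = 11/43 ≈ 0.255814 and Q = 8/43 ≈ 0.186047.
Under the Kimura two-parameter model, d = −½ ln(1 − 2P − Q) − ¼ ln(1 − 2Q).
1 − 2P − Q = 0.302325, giving −½ ln(0.302325) = 0.598126.
1 − 2Q = 0.627906, giving −¼ ln(0.627906) = 0.116341.
d = 0.598126 + 0.116341 = 0.714467.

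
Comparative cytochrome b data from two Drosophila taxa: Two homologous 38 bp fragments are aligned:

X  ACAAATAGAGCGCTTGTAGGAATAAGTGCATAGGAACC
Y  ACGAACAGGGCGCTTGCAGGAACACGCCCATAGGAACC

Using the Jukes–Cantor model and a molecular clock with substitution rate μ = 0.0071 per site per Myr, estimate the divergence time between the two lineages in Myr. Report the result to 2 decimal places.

17.40

The sequences differ at 8 of 38 sites (3, 6, 9, 17, 23, 25, 27, 28), so p = 8/38 ≈ 0.210526.
d = −(3/4) ln(1 − 4p/3) = −0.75 ln(1 − 0.280701) = −0.75 ln(0.719299)
  = −0.75 × (-0.329478) = 0.247109 substitutions/site.
Under a molecular clock d = 2μt, so t = d/(2μ) = 0.247109 / (2 × 0.0071) = 17.40 Myr.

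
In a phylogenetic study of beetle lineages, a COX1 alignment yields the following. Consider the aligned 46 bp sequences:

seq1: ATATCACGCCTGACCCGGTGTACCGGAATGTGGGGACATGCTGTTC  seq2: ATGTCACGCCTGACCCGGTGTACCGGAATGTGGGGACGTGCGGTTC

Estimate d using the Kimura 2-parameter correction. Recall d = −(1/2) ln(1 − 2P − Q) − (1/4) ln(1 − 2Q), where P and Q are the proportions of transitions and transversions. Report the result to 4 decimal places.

0.0686

Of 46 sites, 2 differences are transitions and 1 are transversions, so P = 2/46 ≈ 0.043478 and Q = 1/46 ≈ 0.021739.
Under the Kimura two-parameter model, d = −½ ln(1 − 2P − Q) − ¼ ln(1 − 2Q).
1 − 2P − Q = 0.891305, giving −½ ln(0.891305) = 0.057534.
1 − 2Q = 0.956522, giving −¼ ln(0.956522) = 0.011113.
d = 0.057534 + 0.011113 = 0.068647.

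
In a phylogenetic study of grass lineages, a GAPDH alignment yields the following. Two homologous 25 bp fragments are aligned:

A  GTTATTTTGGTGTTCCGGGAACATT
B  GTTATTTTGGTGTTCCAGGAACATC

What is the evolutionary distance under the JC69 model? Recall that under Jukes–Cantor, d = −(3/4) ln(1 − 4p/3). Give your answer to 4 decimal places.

The sequences differ at 2 of 25 sites (17, 25), so p = 2/25 = 0.08.
d = −(3/4) ln(1 − 4p/3) = −0.75 ln(1 − 0.106667) = −0.75 ln(0.893333)
  = −0.75 × (-0.112796) = 0.084597 substitutions/site.

0.0846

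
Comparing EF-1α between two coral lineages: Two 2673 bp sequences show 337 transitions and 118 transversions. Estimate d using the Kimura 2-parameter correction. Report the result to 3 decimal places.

0.199

P = 337/2673 ≈ 0.126076 and Q = 118/2673 ≈ 0.044145.
Under the Kimura two-parameter model, d = −½ ln(1 − 2P − Q) − ¼ ln(1 − 2Q).
1 − 2P − Q = 0.703703, giving −½ ln(0.703703) = 0.175699.
1 − 2Q = 0.91171, giving −¼ ln(0.91171) = 0.023108.
d = 0.175699 + 0.023108 = 0.198807.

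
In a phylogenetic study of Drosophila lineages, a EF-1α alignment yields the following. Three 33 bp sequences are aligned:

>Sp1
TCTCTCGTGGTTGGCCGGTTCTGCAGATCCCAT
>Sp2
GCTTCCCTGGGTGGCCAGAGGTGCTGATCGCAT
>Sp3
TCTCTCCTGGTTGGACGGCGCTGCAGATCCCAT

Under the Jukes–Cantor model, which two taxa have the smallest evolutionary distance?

Sp1–Sp2: 11/33 differ, p = 0.333, d = 0.441.
Sp1–Sp3: 4/33 differ, p = 0.121, d = 0.132.
Sp2–Sp3: 10/33 differ, p = 0.303, d = 0.388.
The smallest distance is between Sp1 and Sp3.

Sp1 and Sp3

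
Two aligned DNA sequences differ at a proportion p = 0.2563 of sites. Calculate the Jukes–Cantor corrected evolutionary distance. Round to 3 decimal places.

d = −(3/4) ln(1 − 4p/3) = −0.75 ln(1 − 0.341733) = −0.75 ln(0.658267)
  = −0.75 × (-0.418145) = 0.313609 substitutions/site.

0.314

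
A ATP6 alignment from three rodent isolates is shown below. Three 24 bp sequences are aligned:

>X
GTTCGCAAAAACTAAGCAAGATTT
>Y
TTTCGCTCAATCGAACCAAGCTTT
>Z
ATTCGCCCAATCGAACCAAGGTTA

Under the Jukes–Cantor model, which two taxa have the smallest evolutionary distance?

Y and Z

X–Y: 7/24 differ, p = 0.292, d = 0.369.
X–Z: 8/24 differ, p = 0.333, d = 0.441.
Y–Z: 4/24 differ, p = 0.167, d = 0.188.
The smallest distance is between Y and Z.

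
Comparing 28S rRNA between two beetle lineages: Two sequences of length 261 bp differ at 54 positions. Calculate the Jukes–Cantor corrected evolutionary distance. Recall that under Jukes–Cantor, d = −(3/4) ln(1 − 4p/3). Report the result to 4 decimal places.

0.2421

p = 54/261 ≈ 0.206897.
d = −(3/4) ln(1 − 4p/3) = −0.75 ln(1 − 0.275863) = −0.75 ln(0.724137)
  = −0.75 × (-0.322775) = 0.242081 substitutions/site.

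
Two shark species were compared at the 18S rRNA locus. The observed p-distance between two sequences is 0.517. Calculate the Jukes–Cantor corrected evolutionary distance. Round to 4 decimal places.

d = −(3/4) ln(1 − 4p/3) = −0.75 ln(1 − 0.689333) = −0.75 ln(0.310667)
  = −0.75 × (-1.169034) = 0.876776 substitutions/site.

0.8768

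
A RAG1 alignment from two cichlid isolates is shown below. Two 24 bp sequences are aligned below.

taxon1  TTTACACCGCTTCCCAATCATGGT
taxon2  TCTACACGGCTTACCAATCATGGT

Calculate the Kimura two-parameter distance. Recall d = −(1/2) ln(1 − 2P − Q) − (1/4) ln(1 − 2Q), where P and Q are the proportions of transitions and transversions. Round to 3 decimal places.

0.137

Of 24 sites, 1 differences are transitions and 2 are transversions, so P = 1/24 ≈ 0.041667 and Q = 2/24 ≈ 0.083333.
Under the Kimura two-parameter model, d = −½ ln(1 − 2P − Q) − ¼ ln(1 − 2Q).
1 − 2P − Q = 0.833333, giving −½ ln(0.833333) = 0.091161.
1 − 2Q = 0.833334, giving −¼ ln(0.833334) = 0.045580.
d = 0.091161 + 0.045580 = 0.136741.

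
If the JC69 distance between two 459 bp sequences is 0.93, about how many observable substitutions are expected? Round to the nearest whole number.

245

Invert JC69: p = (3/4)(1 − e^(−4d/3)) = 0.75 × (1 − e^(-1.24)) = 0.75 × (1 − 0.289384) = 0.532962.
Expected differing sites = pL ≈ 0.532962 × 459 = 244.629558 ≈ 245.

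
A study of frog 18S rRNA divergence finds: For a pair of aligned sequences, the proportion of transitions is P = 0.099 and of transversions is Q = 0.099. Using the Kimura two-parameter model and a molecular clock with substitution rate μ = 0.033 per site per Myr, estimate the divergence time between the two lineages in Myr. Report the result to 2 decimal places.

3.51

Under the Kimura two-parameter model, d = −½ ln(1 − 2P − Q) − ¼ ln(1 − 2Q).
1 − 2P − Q = 0.703, giving −½ ln(0.703) = 0.176199.
1 − 2Q = 0.802, giving −¼ ln(0.802) = 0.055162.
d = 0.176199 + 0.055162 = 0.231361.
Under a molecular clock d = 2μt, so t = d/(2μ) = 0.231361 / (2 × 0.033) = 3.51 Myr.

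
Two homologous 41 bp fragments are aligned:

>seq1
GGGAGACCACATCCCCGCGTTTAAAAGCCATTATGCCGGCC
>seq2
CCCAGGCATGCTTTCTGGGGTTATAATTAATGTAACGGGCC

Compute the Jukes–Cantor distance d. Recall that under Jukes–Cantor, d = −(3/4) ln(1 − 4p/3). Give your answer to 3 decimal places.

0.943

The sequences differ at 22 of 41 sites, so p = 22/41 ≈ 0.536585.
d = −(3/4) ln(1 − 4p/3) = −0.75 ln(1 − 0.715447) = −0.75 ln(0.284553)
  = −0.75 × (-1.256836) = 0.942627 substitutions/site.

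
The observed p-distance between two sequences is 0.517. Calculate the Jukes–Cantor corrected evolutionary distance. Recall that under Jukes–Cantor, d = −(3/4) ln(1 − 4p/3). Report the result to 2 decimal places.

0.88

d = −(3/4) ln(1 − 4p/3) = −0.75 ln(1 − 0.689333) = −0.75 ln(0.310667)
  = −0.75 × (-1.169034) = 0.876776 substitutions/site.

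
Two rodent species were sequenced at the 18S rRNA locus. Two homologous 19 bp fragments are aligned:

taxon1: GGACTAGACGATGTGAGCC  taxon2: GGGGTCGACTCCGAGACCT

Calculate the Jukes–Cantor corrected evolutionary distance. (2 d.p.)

0.75

The sequences differ at 9 of 19 sites (3, 4, 6, 10, 11, 12, 14, 17, 19), so p = 9/19 ≈ 0.473684.
d = −(3/4) ln(1 − 4p/3) = −0.75 ln(1 − 0.631579) = −0.75 ln(0.368421)
  = −0.75 × (-0.998529) = 0.748897 substitutions/site.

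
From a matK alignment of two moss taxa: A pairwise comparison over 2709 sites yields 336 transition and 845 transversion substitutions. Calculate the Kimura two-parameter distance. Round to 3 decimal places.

P = 336/2709 ≈ 0.124031 and Q = 845/2709 ≈ 0.311923.
Under the Kimura two-parameter model, d = −½ ln(1 − 2P − Q) − ¼ ln(1 − 2Q).
1 − 2P − Q = 0.440015, giving −½ ln(0.440015) = 0.410473.
1 − 2Q = 0.376154, giving −¼ ln(0.376154) = 0.244439.
d = 0.410473 + 0.244439 = 0.654912.

0.655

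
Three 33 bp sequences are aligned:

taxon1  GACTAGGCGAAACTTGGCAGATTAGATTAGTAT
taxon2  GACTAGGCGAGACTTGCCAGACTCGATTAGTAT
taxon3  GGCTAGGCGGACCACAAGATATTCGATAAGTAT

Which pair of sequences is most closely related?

taxon1 and taxon2

taxon1–taxon2: 4/33 differ, p = 0.121, d = 0.132.
taxon1–taxon3: 11/33 differ, p = 0.333, d = 0.441.
taxon2–taxon3: 12/33 differ, p = 0.364, d = 0.497.
The smallest distance is between taxon1 and taxon2.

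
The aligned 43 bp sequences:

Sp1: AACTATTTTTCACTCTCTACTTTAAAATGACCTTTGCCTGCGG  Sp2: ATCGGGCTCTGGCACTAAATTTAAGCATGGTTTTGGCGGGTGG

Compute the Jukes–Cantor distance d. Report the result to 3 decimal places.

The sequences differ at 22 of 43 sites, so p = 22/43 ≈ 0.511628.
d = −(3/4) ln(1 − 4p/3) = −0.75 ln(1 − 0.682171) = −0.75 ln(0.317829)
  = −0.75 × (-1.146242) = 0.859682 substitutions/site.

0.860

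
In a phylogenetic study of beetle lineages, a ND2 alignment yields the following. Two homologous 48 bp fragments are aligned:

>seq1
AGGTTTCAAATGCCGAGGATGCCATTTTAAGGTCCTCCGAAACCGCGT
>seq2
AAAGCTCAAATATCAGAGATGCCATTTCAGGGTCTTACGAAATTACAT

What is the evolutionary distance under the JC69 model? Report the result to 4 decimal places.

The sequences differ at 17 of 48 sites, so p = 17/48 ≈ 0.354167.
d = −(3/4) ln(1 − 4p/3) = −0.75 ln(1 − 0.472223) = −0.75 ln(0.527777)
  = −0.75 × (-0.639081) = 0.479311 substitutions/site.

0.4793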